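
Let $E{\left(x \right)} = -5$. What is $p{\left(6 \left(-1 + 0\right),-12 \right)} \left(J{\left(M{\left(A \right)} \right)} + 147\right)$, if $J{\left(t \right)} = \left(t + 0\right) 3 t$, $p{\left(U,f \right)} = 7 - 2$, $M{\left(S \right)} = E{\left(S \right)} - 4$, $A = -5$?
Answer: $1950$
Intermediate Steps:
$M{\left(S \right)} = -9$ ($M{\left(S \right)} = -5 - 4 = -9$)
$p{\left(U,f \right)} = 5$
$J{\left(t \right)} = 3 t^{2}$ ($J{\left(t \right)} = t 3 t = 3 t t = 3 t^{2}$)
$p{\left(6 \left(-1 + 0\right),-12 \right)} \left(J{\left(M{\left(A \right)} \right)} + 147\right) = 5 \left(3 \left(-9\right)^{2} + 147\right) = 5 \left(3 \cdot 81 + 147\right) = 5 \left(243 + 147\right) = 5 \cdot 390 = 1950$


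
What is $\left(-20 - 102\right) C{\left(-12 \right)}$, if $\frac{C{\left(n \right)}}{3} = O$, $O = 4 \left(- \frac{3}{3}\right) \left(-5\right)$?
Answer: $-7320$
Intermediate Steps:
$O = 20$ ($O = 4 \left(\left(-3\right) \frac{1}{3}\right) \left(-5\right) = 4 \left(-1\right) \left(-5\right) = \left(-4\right) \left(-5\right) = 20$)
$C{\left(n \right)} = 60$ ($C{\left(n \right)} = 3 \cdot 20 = 60$)
$\left(-20 - 102\right) C{\left(-12 \right)} = \left(-20 - 102\right) 60 = \left(-122\right) 60 = -7320$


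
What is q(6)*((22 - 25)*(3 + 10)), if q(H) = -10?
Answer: 390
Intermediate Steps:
q(6)*((22 - 25)*(3 + 10)) = -10*(22 - 25)*(3 + 10) = -(-30)*13 = -10*(-39) = 390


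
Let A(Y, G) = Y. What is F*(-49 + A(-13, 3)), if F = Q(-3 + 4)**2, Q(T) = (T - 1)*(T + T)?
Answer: 0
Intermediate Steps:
Q(T) = 2*T*(-1 + T) (Q(T) = (-1 + T)*(2*T) = 2*T*(-1 + T))
F = 0 (F = (2*(-3 + 4)*(-1 + (-3 + 4)))**2 = (2*1*(-1 + 1))**2 = (2*1*0)**2 = 0**2 = 0)
F*(-49 + A(-13, 3)) = 0*(-49 - 13) = 0*(-62) = 0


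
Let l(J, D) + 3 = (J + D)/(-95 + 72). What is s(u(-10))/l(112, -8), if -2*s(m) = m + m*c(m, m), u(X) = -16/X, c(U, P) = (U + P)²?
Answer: 25852/21625 ≈ 1.1955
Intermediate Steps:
c(U, P) = (P + U)²
l(J, D) = -3 - D/23 - J/23 (l(J, D) = -3 + (J + D)/(-95 + 72) = -3 + (D + J)/(-23) = -3 + (D + J)*(-1/23) = -3 + (-D/23 - J/23) = -3 - D/23 - J/23)
s(m) = -2*m³ - m/2 (s(m) = -(m + m*(m + m)²)/2 = -(m + m*(2*m)²)/2 = -(m + m*(4*m²))/2 = -(m + 4*m³)/2 = -2*m³ - m/2)
s(u(-10))/l(112, -8) = (-2*(-16/(-10))³ - (-8)/(-10))/(-3 - 1/23*(-8) - 1/23*112) = (-2*(-16*(-⅒))³ - (-8)*(-1)/10)/(-3 + 8/23 - 112/23) = (-2*(8/5)³ - ½*8/5)/(-173/23) = (-2*512/125 - ⅘)*(-23/173) = (-1024/125 - ⅘)*(-23/173) = -1124/125*(-23/173) = 25852/21625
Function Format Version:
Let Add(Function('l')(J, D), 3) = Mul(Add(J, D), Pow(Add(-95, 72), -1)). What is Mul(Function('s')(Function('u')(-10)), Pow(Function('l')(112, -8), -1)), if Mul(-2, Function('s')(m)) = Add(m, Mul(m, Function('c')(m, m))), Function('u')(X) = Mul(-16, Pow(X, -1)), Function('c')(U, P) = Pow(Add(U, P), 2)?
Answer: Rational(25852, 21625) ≈ 1.1955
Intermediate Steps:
Function('c')(U, P) = Pow(Add(P, U), 2)
Function('l')(J, D) = Add(-3, Mul(Rational(-1, 23), D), Mul(Rational(-1, 23), J)) (Function('l')(J, D) = Add(-3, Mul(Add(J, D), Pow(Add(-95, 72), -1))) = Add(-3, Mul(Add(D, J), Pow(-23, -1))) = Add(-3, Mul(Add(D, J), Rational(-1, 23))) = Add(-3, Add(Mul(Rational(-1, 23), D), Mul(Rational(-1, 23), J))) = Add(-3, Mul(Rational(-1, 23), D), Mul(Rational(-1, 23), J)))
Function('s')(m) = Add(Mul(-2, Pow(m, 3)), Mul(Rational(-1, 2), m)) (Function('s')(m) = Mul(Rational(-1, 2), Add(m, Mul(m, Pow(Add(m, m), 2)))) = Mul(Rational(-1, 2), Add(m, Mul(m, Pow(Mul(2, m), 2)))) = Mul(Rational(-1, 2), Add(m, Mul(m, Mul(4, Pow(m, 2))))) = Mul(Rational(-1, 2), Add(m, Mul(4, Pow(m, 3)))) = Add(Mul(-2, Pow(m, 3)), Mul(Rational(-1, 2), m)))
Mul(Function('s')(Function('u')(-10)), Pow(Function('l')(112, -8), -1)) = Mul(Add(Mul(-2, Pow(Mul(-16, Pow(-10, -1)), 3)), Mul(Rational(-1, 2), Mul(-16, Pow(-10, -1)))), Pow(Add(-3, Mul(Rational(-1, 23), -8), Mul(Rational(-1, 23), 112)), -1)) = Mul(Add(Mul(-2, Pow(Mul(-16, Rational(-1, 10)), 3)), Mul(Rational(-1, 2), Mul(-16, Rational(-1, 10)))), Pow(Add(-3, Rational(8, 23), Rational(-112, 23)), -1)) = Mul(Add(Mul(-2, Pow(Rational(8, 5), 3)), Mul(Rational(-1, 2), Rational(8, 5))), Pow(Rational(-173, 23), -1)) = Mul(Add(Mul(-2, Rational(512, 125)), Rational(-4, 5)), Rational(-23, 173)) = Mul(Add(Rational(-1024, 125), Rational(-4, 5)), Rational(-23, 173)) = Mul(Rational(-1124, 125), Rational(-23, 173)) = Rational(25852, 21625)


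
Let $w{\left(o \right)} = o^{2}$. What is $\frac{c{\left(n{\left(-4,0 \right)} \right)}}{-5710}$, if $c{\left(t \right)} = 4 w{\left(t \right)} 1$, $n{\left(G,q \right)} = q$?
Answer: $0$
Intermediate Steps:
$c{\left(t \right)} = 4 t^{2}$ ($c{\left(t \right)} = 4 t^{2} \cdot 1 = 4 t^{2}$)
$\frac{c{\left(n{\left(-4,0 \right)} \right)}}{-5710} = \frac{4 \cdot 0^{2}}{-5710} = 4 \cdot 0 \left(- \frac{1}{5710}\right) = 0 \left(- \frac{1}{5710}\right) = 0$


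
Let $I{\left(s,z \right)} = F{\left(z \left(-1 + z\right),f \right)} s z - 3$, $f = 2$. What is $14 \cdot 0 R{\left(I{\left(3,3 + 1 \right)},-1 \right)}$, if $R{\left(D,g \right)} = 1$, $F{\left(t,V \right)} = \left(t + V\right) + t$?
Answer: $0$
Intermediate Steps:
$F{\left(t,V \right)} = V + 2 t$ ($F{\left(t,V \right)} = \left(V + t\right) + t = V + 2 t$)
$I{\left(s,z \right)} = -3 + s z \left(2 + 2 z \left(-1 + z\right)\right)$ ($I{\left(s,z \right)} = \left(2 + 2 z \left(-1 + z\right)\right) s z - 3 = s \left(2 + 2 z \left(-1 + z\right)\right) z - 3 = s z \left(2 + 2 z \left(-1 + z\right)\right) - 3 = -3 + s z \left(2 + 2 z \left(-1 + z\right)\right)$)
$14 \cdot 0 R{\left(I{\left(3,3 + 1 \right)},-1 \right)} = 14 \cdot 0 \cdot 1 = 0 \cdot 1 = 0$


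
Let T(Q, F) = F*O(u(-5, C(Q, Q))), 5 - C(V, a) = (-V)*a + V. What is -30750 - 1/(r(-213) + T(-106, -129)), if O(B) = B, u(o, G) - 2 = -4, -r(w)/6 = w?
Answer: -47232001/1536 ≈ -30750.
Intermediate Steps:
C(V, a) = 5 - V + V*a (C(V, a) = 5 - ((-V)*a + V) = 5 - (-V*a + V) = 5 - (V - V*a) = 5 + (-V + V*a) = 5 - V + V*a)
r(w) = -6*w
u(o, G) = -2 (u(o, G) = 2 - 4 = -2)
T(Q, F) = -2*F (T(Q, F) = F*(-2) = -2*F)
-30750 - 1/(r(-213) + T(-106, -129)) = -30750 - 1/(-6*(-213) - 2*(-129)) = -30750 - 1/(1278 + 258) = -30750 - 1/1536 = -47232001/1536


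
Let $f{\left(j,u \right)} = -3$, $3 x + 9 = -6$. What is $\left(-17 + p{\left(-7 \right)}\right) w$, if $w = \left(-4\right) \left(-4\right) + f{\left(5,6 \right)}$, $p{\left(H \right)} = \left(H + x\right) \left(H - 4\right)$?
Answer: $1495$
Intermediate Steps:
$x = -5$ ($x = -3 + \frac{1}{3} \left(-6\right) = -3 - 2 = -5$)
$p{\left(H \right)} = \left(-5 + H\right) \left(-4 + H\right)$ ($p{\left(H \right)} = \left(H - 5\right) \left(H - 4\right) = \left(-5 + H\right) \left(-4 + H\right)$)
$w = 13$ ($w = \left(-4\right) \left(-4\right) - 3 = 16 - 3 = 13$)
$\left(-17 + p{\left(-7 \right)}\right) w = \left(-17 + \left(20 + \left(-7\right)^{2} - -63\right)\right) 13 = \left(-17 + \left(20 + 49 + 63\right)\right) 13 = \left(-17 + 132\right) 13 = 115 \cdot 13 = 1495$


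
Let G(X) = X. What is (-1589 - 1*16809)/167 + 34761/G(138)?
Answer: 1088721/7682 ≈ 141.72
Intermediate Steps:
(-1589 - 1*16809)/167 + 34761/G(138) = (-1589 - 1*16809)/167 + 34761/138 = (-1589 - 16809)*(1/167) + 34761*(1/138) = -18398*1/167 + 11587/46 = -18398/167 + 11587/46 = 1088721/7682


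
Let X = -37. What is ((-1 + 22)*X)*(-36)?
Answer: 27972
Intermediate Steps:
((-1 + 22)*X)*(-36) = ((-1 + 22)*(-37))*(-36) = (21*(-37))*(-36) = -777*(-36) = 27972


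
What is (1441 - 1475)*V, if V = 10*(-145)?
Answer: 49300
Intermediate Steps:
V = -1450
(1441 - 1475)*V = (1441 - 1475)*(-1450) = -34*(-1450) = 49300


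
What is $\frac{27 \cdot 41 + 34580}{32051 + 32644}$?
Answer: $\frac{35687}{64695} \approx 0.55162$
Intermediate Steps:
$\frac{27 \cdot 41 + 34580}{32051 + 32644} = \frac{1107 + 34580}{64695} = 35687 \cdot \frac{1}{64695} = \frac{35687}{64695}$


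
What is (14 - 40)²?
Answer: 676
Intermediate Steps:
(14 - 40)² = (-26)² = 676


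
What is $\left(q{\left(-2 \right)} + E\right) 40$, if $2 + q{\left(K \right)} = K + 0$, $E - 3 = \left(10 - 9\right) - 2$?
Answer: $-80$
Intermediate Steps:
$E = 2$ ($E = 3 + \left(\left(10 - 9\right) - 2\right) = 3 + \left(1 - 2\right) = 3 - 1 = 2$)
$q{\left(K \right)} = -2 + K$ ($q{\left(K \right)} = -2 + \left(K + 0\right) = -2 + K$)
$\left(q{\left(-2 \right)} + E\right) 40 = \left(\left(-2 - 2\right) + 2\right) 40 = \left(-4 + 2\right) 40 = \left(-2\right) 40 = -80$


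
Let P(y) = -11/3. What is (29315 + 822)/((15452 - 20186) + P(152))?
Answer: -90411/14213 ≈ -6.3611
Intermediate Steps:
P(y) = -11/3 (P(y) = -11*⅓ = -11/3)
(29315 + 822)/((15452 - 20186) + P(152)) = (29315 + 822)/((15452 - 20186) - 11/3) = 30137/(-4734 - 11/3) = 30137/(-14213/3) = 30137*(-3/14213) = -90411/14213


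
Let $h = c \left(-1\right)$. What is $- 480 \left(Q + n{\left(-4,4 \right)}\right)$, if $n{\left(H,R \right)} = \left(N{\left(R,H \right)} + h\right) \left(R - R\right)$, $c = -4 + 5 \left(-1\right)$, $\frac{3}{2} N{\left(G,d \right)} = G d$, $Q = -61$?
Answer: $29280$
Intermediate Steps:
$N{\left(G,d \right)} = \frac{2 G d}{3}$
$c = -9$ ($c = -4 - 5 = -9$)
$h = 9$ ($h = \left(-9\right) \left(-1\right) = 9$)
$n{\left(H,R \right)} = 0$ ($n{\left(H,R \right)} = \left(\frac{2 R H}{3} + 9\right) \left(R - R\right) = \left(\frac{2 H R}{3} + 9\right) 0 = \left(9 + \frac{2 H R}{3}\right) 0 = 0$)
$- 480 \left(Q + n{\left(-4,4 \right)}\right) = - 480 \left(-61 + 0\right) = \left(-480\right) \left(-61\right) = 29280$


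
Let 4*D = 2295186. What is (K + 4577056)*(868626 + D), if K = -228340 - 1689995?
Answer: 7669997983245/2 ≈ 3.8350e+12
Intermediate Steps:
D = 1147593/2 (D = (1/4)*2295186 = 1147593/2 ≈ 5.7380e+5)
K = -1918335
(K + 4577056)*(868626 + D) = (-1918335 + 4577056)*(868626 + 1147593/2) = 2658721*(2884845/2) = 7669997983245/2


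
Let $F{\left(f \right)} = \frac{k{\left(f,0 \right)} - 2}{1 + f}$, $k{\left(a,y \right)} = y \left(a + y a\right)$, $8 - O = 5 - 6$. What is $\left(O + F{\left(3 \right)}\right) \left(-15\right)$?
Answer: $- \frac{255}{2} \approx -127.5$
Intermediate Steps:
$O = 9$ ($O = 8 - \left(5 - 6\right) = 8 - -1 = 8 + 1 = 9$)
$k{\left(a,y \right)} = y \left(a + a y\right)$
$F{\left(f \right)} = - \frac{2}{1 + f}$ ($F{\left(f \right)} = \frac{f 0 \left(1 + 0\right) - 2}{1 + f} = \frac{f 0 \cdot 1 - 2}{1 + f} = \frac{0 - 2}{1 + f} = - \frac{2}{1 + f}$)
$\left(O + F{\left(3 \right)}\right) \left(-15\right) = \left(9 - \frac{2}{1 + 3}\right) \left(-15\right) = \left(9 - \frac{2}{4}\right) \left(-15\right) = \left(9 - \frac{1}{2}\right) \left(-15\right) = \frac{17}{2} \left(-15\right) = - \frac{255}{2}$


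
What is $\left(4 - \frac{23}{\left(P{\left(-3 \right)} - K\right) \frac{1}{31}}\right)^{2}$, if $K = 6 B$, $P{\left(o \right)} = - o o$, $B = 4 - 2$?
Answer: $\frac{635209}{441} \approx 1440.4$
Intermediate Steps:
$B = 2$
$P{\left(o \right)} = - o^{2}$
$K = 12$ ($K = 6 \cdot 2 = 12$)
$\left(4 - \frac{23}{\left(P{\left(-3 \right)} - K\right) \frac{1}{31}}\right)^{2} = \left(4 - \frac{23}{\left(- \left(-3\right)^{2} - 12\right) \frac{1}{31}}\right)^{2} = \left(4 - \frac{23}{\left(\left(-1\right) 9 - 12\right) \frac{1}{31}}\right)^{2} = \left(4 - \frac{23}{\left(-9 - 12\right) \frac{1}{31}}\right)^{2} = \left(4 - \frac{23}{\left(-21\right) \frac{1}{31}}\right)^{2} = \left(4 - \frac{23}{- \frac{21}{31}}\right)^{2} = \left(4 - - \frac{713}{21}\right)^{2} = \left(4 + \frac{713}{21}\right)^{2} = \left(\frac{797}{21}\right)^{2} = \frac{635209}{441}$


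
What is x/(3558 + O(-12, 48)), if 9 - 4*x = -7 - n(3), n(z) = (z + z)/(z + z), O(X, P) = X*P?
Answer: 17/11928 ≈ 0.0014252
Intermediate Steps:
O(X, P) = P*X
n(z) = 1 (n(z) = (2*z)/((2*z)) = (2*z)*(1/(2*z)) = 1)
x = 17/4 (x = 9/4 - (-7 - 1*1)/4 = 9/4 - (-7 - 1)/4 = 9/4 - 1/4*(-8) = 9/4 + 2 = 17/4 ≈ 4.2500)
x/(3558 + O(-12, 48)) = 17/(4*(3558 + 48*(-12))) = 17/(4*(3558 - 576)) = (17/4)/2982 = (17/4)*(1/2982) = 17/11928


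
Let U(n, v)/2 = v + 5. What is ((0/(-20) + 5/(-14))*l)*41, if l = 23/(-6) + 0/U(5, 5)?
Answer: 4715/84 ≈ 56.131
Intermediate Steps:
U(n, v) = 10 + 2*v (U(n, v) = 2*(v + 5) = 2*(5 + v) = 10 + 2*v)
l = -23/6 (l = 23/(-6) + 0/(10 + 2*5) = 23*(-⅙) + 0/(10 + 10) = -23/6 + 0/20 = -23/6 + 0*(1/20) = -23/6 + 0 = -23/6 ≈ -3.8333)
((0/(-20) + 5/(-14))*l)*41 = ((0/(-20) + 5/(-14))*(-23/6))*41 = ((0*(-1/20) + 5*(-1/14))*(-23/6))*41 = ((0 - 5/14)*(-23/6))*41 = -5/14*(-23/6)*41 = (115/84)*41 = 4715/84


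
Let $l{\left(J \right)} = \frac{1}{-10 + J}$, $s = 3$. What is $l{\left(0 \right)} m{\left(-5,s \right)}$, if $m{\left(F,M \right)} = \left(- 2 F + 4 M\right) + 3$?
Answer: $- \frac{5}{2} \approx -2.5$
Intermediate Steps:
$m{\left(F,M \right)} = 3 - 2 F + 4 M$
$l{\left(0 \right)} m{\left(-5,s \right)} = \frac{3 - -10 + 4 \cdot 3}{-10 + 0} = \frac{3 + 10 + 12}{-10} = \left(- \frac{1}{10}\right) 25 = - \frac{5}{2}$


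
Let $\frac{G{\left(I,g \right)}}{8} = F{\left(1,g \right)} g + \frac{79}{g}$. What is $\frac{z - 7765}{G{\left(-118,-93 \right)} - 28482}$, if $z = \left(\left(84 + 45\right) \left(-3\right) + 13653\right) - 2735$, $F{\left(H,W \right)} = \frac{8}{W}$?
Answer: $- \frac{128619}{1321753} \approx -0.097309$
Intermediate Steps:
$G{\left(I,g \right)} = 64 + \frac{632}{g}$ ($G{\left(I,g \right)} = 8 \left(\frac{8}{g} g + \frac{79}{g}\right) = 8 \left(8 + \frac{79}{g}\right) = 64 + \frac{632}{g}$)
$z = 10531$ ($z = \left(129 \left(-3\right) + 13653\right) - 2735 = \left(-387 + 13653\right) - 2735 = 13266 - 2735 = 10531$)
$\frac{z - 7765}{G{\left(-118,-93 \right)} - 28482} = \frac{10531 - 7765}{\left(64 + \frac{632}{-93}\right) - 28482} = \frac{2766}{\left(64 + 632 \left(- \frac{1}{93}\right)\right) - 28482} = \frac{2766}{\left(64 - \frac{632}{93}\right) - 28482} = \frac{2766}{\frac{5320}{93} - 28482} = \frac{2766}{- \frac{2643506}{93}} = 2766 \left(- \frac{93}{2643506}\right) = - \frac{128619}{1321753}$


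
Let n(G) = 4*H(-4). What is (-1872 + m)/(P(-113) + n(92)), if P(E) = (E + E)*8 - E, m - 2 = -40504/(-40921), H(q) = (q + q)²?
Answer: 76481766/58885319 ≈ 1.2988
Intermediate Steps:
H(q) = 4*q² (H(q) = (2*q)² = 4*q²)
m = 122346/40921 (m = 2 - 40504/(-40921) = 2 - 40504*(-1/40921) = 2 + 40504/40921 = 122346/40921 ≈ 2.9898)
P(E) = 15*E (P(E) = (2*E)*8 - E = 16*E - E = 15*E)
n(G) = 256 (n(G) = 4*(4*(-4)²) = 4*(4*16) = 4*64 = 256)
(-1872 + m)/(P(-113) + n(92)) = (-1872 + 122346/40921)/(15*(-113) + 256) = -76481766/(40921*(-1695 + 256)) = -76481766/40921/(-1439) = -76481766/40921*(-1/1439) = 76481766/58885319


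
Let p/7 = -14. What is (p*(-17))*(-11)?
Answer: -18326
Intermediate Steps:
p = -98 (p = 7*(-14) = -98)
(p*(-17))*(-11) = -98*(-17)*(-11) = 1666*(-11) = -18326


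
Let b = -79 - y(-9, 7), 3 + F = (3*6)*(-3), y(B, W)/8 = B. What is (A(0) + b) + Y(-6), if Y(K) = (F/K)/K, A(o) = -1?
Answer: -115/12 ≈ -9.5833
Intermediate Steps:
y(B, W) = 8*B
F = -57 (F = -3 + (3*6)*(-3) = -3 + 18*(-3) = -3 - 54 = -57)
b = -7 (b = -79 - 8*(-9) = -79 - 1*(-72) = -79 + 72 = -7)
Y(K) = -57/K**2 (Y(K) = (-57/K)/K = -57/K**2)
(A(0) + b) + Y(-6) = (-1 - 7) - 57/(-6)**2 = -8 - 57*1/36 = -8 - 19/12 = -115/12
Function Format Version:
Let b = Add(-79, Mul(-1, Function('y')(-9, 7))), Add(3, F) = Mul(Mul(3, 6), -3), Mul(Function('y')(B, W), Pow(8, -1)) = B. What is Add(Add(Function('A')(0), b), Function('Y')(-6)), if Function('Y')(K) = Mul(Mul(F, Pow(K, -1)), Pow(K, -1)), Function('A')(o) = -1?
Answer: Rational(-115, 12) ≈ -9.5833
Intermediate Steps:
Function('y')(B, W) = Mul(8, B)
F = -57 (F = Add(-3, Mul(Mul(3, 6), -3)) = Add(-3, Mul(18, -3)) = Add(-3, -54) = -57)
b = -7 (b = Add(-79, Mul(-1, Mul(8, -9))) = Add(-79, Mul(-1, -72)) = Add(-79, 72) = -7)
Function('Y')(K) = Mul(-57, Pow(K, -2)) (Function('Y')(K) = Mul(Mul(-57, Pow(K, -1)), Pow(K, -1)) = Mul(-57, Pow(K, -2)))
Add(Add(Function('A')(0), b), Function('Y')(-6)) = Add(Add(-1, -7), Mul(-57, Pow(-6, -2))) = Add(-8, Mul(-57, Rational(1, 36))) = Add(-8, Rational(-19, 12)) = Rational(-115, 12)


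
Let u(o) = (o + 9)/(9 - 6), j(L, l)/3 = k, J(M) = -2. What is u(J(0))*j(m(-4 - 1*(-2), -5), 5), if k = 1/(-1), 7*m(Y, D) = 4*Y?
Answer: -7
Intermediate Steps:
m(Y, D) = 4*Y/7 (m(Y, D) = (4*Y)/7 = 4*Y/7)
k = -1 (k = 1*(-1) = -1)
j(L, l) = -3 (j(L, l) = 3*(-1) = -3)
u(o) = 3 + o/3 (u(o) = (9 + o)/3 = (9 + o)*(⅓) = 3 + o/3)
u(J(0))*j(m(-4 - 1*(-2), -5), 5) = (3 + (⅓)*(-2))*(-3) = (3 - ⅔)*(-3) = (7/3)*(-3) = -7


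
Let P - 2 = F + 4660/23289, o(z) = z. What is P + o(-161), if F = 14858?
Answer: 342329671/23289 ≈ 14699.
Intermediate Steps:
P = 346079200/23289 (P = 2 + (14858 + 4660/23289) = 2 + 346032622/23289 = 346079200/23289 ≈ 14860.)
P + o(-161) = 346079200/23289 - 161 = 342329671/23289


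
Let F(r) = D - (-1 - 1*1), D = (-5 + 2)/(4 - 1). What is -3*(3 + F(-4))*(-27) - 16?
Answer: 308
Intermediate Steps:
D = -1 (D = -3/3 = -3*⅓ = -1)
F(r) = 1 (F(r) = -1 - (-1 - 1*1) = -1 - (-1 - 1) = -1 - 1*(-2) = -1 + 2 = 1)
-3*(3 + F(-4))*(-27) - 16 = -3*(3 + 1)*(-27) - 16 = -3*4*(-27) - 16 = -12*(-27) - 16 = 324 - 16 = 308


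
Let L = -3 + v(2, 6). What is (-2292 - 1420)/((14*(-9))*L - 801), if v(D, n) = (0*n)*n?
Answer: 3712/423 ≈ 8.7754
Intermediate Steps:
v(D, n) = 0 (v(D, n) = 0*n = 0)
L = -3 (L = -3 + 0 = -3)
(-2292 - 1420)/((14*(-9))*L - 801) = (-2292 - 1420)/((14*(-9))*(-3) - 801) = -3712/(-126*(-3) - 801) = -3712/(378 - 801) = -3712/(-423) = -3712*(-1/423) = 3712/423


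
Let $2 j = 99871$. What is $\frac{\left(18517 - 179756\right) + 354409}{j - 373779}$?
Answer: $- \frac{386340}{647687} \approx -0.59649$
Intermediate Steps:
$j = \frac{99871}{2}$ ($j = \frac{1}{2} \cdot 99871 = \frac{99871}{2} \approx 49936.0$)
$\frac{\left(18517 - 179756\right) + 354409}{j - 373779} = \frac{\left(18517 - 179756\right) + 354409}{\frac{99871}{2} - 373779} = \frac{\left(18517 - 179756\right) + 354409}{- \frac{647687}{2}} = \left(-161239 + 354409\right) \left(- \frac{2}{647687}\right) = 193170 \left(- \frac{2}{647687}\right) = - \frac{386340}{647687}$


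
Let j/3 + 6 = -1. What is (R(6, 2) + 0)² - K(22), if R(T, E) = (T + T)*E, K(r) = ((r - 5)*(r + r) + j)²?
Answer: -527953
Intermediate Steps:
j = -21 (j = -18 + 3*(-1) = -18 - 3 = -21)
K(r) = (-21 + 2*r*(-5 + r))² (K(r) = ((r - 5)*(r + r) - 21)² = ((-5 + r)*(2*r) - 21)² = (2*r*(-5 + r) - 21)² = (-21 + 2*r*(-5 + r))²)
R(T, E) = 2*E*T (R(T, E) = (2*T)*E = 2*E*T)
(R(6, 2) + 0)² - K(22) = (2*2*6 + 0)² - (21 - 2*22² + 10*22)² = (24 + 0)² - (21 - 2*484 + 220)² = 24² - (21 - 968 + 220)² = 576 - 1*(-727)² = 576 - 1*528529 = 576 - 528529 = -527953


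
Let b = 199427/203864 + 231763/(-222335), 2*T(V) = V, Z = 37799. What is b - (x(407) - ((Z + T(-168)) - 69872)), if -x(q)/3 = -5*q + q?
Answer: -98760415824131/2666241320 ≈ -37041.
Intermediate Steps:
x(q) = 12*q (x(q) = -3*(-5*q + q) = -(-12)*q = 12*q)
T(V) = V/2
b = -171090011/2666241320 (b = 199427*(1/203864) + 231763*(-1/222335) = 11731/11992 - 231763/222335 = -171090011/2666241320 ≈ -0.064169)
b - (x(407) - ((Z + T(-168)) - 69872)) = -171090011/2666241320 - (12*407 - ((37799 + (½)*(-168)) - 69872)) = -171090011/2666241320 - (4884 - ((37799 - 84) - 69872)) = -171090011/2666241320 - (4884 - (37715 - 69872)) = -171090011/2666241320 - (4884 - 1*(-32157)) = -171090011/2666241320 - (4884 + 32157) = -171090011/2666241320 - 1*37041 = -171090011/2666241320 - 37041 = -98760415824131/2666241320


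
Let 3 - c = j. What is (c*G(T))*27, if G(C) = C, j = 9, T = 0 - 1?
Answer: 162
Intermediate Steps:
T = -1
c = -6 (c = 3 - 1*9 = 3 - 9 = -6)
(c*G(T))*27 = -6*(-1)*27 = 6*27 = 162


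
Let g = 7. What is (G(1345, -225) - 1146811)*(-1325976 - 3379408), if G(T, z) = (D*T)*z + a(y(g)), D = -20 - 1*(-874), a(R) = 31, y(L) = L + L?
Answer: 1221463715645520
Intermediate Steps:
y(L) = 2*L
D = 854 (D = -20 + 874 = 854)
G(T, z) = 31 + 854*T*z (G(T, z) = (854*T)*z + 31 = 854*T*z + 31 = 31 + 854*T*z)
(G(1345, -225) - 1146811)*(-1325976 - 3379408) = ((31 + 854*1345*(-225)) - 1146811)*(-1325976 - 3379408) = ((31 - 258441750) - 1146811)*(-4705384) = (-258441719 - 1146811)*(-4705384) = -259588530*(-4705384) = 1221463715645520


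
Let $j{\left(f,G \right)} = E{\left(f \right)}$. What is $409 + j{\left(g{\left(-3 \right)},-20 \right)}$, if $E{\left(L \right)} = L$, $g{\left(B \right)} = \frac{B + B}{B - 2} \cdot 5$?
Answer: $415$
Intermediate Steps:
$g{\left(B \right)} = \frac{10 B}{-2 + B}$ ($g{\left(B \right)} = \frac{2 B}{-2 + B} 5 = \frac{10 B}{-2 + B}$)
$j{\left(f,G \right)} = f$
$409 + j{\left(g{\left(-3 \right)},-20 \right)} = 409 + 10 \left(-3\right) \frac{1}{-2 - 3} = 409 + 10 \left(-3\right) \frac{1}{-5} = 409 + 10 \left(-3\right) \left(- \frac{1}{5}\right) = 409 + 6 = 415$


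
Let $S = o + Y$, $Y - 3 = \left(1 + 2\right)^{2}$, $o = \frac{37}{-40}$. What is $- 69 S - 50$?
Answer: $- \frac{32567}{40} \approx -814.17$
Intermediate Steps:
$o = - \frac{37}{40}$ ($o = 37 \left(- \frac{1}{40}\right) = - \frac{37}{40} \approx -0.925$)
$Y = 12$ ($Y = 3 + \left(1 + 2\right)^{2} = 3 + 3^{2} = 3 + 9 = 12$)
$S = \frac{443}{40}$ ($S = - \frac{37}{40} + 12 = \frac{443}{40} \approx 11.075$)
$- 69 S - 50 = \left(-69\right) \frac{443}{40} - 50 = - \frac{30567}{40} - 50 = - \frac{32567}{40}$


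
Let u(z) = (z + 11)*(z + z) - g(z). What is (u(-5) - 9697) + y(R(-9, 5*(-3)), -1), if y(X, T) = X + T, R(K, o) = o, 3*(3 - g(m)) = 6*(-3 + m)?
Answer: -9792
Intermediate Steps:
g(m) = 9 - 2*m (g(m) = 3 - 2*(-3 + m) = 3 - (-18 + 6*m)/3 = 3 + (6 - 2*m) = 9 - 2*m)
y(X, T) = T + X
u(z) = -9 + 2*z + 2*z*(11 + z) (u(z) = (z + 11)*(z + z) - (9 - 2*z) = (11 + z)*(2*z) + (-9 + 2*z) = 2*z*(11 + z) + (-9 + 2*z) = -9 + 2*z + 2*z*(11 + z))
(u(-5) - 9697) + y(R(-9, 5*(-3)), -1) = ((-9 + 2*(-5)² + 24*(-5)) - 9697) + (-1 + 5*(-3)) = ((-9 + 2*25 - 120) - 9697) + (-1 - 15) = ((-9 + 50 - 120) - 9697) - 16 = (-79 - 9697) - 16 = -9776 - 16 = -9792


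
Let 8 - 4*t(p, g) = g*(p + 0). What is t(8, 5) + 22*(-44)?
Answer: -976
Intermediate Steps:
t(p, g) = 2 - g*p/4 (t(p, g) = 2 - g*(p + 0)/4 = 2 - g*p/4)
t(8, 5) + 22*(-44) = (2 - ¼*5*8) + 22*(-44) = (2 - 10) - 968 = -8 - 968 = -976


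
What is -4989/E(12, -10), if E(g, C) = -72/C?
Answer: -8315/12 ≈ -692.92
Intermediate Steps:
-4989/E(12, -10) = -4989/((-72/(-10))) = -4989/((-72*(-1/10))) = -4989/36/5 = -4989*5/36 = -8315/12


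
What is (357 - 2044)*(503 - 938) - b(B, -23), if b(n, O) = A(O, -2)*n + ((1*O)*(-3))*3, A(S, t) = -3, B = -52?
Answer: 733482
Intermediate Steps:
b(n, O) = -9*O - 3*n (b(n, O) = -3*n + ((1*O)*(-3))*3 = -3*n + (O*(-3))*3 = -3*n - 3*O*3 = -3*n - 9*O = -9*O - 3*n)
(357 - 2044)*(503 - 938) - b(B, -23) = (357 - 2044)*(503 - 938) - (-9*(-23) - 3*(-52)) = -1687*(-435) - (207 + 156) = 733845 - 1*363 = 733845 - 363 = 733482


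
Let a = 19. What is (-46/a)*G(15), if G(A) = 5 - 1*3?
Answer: -92/19 ≈ -4.8421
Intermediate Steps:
G(A) = 2 (G(A) = 5 - 3 = 2)
(-46/a)*G(15) = -46/19*2 = -92/19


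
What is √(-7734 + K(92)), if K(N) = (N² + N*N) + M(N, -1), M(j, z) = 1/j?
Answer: √19454527/46 ≈ 95.885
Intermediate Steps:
K(N) = 1/N + 2*N² (K(N) = (N² + N*N) + 1/N = (N² + N²) + 1/N = 2*N² + 1/N = 1/N + 2*N²)
√(-7734 + K(92)) = √(-7734 + (1 + 2*92³)/92) = √(-7734 + (1 + 2*778688)/92) = √(-7734 + (1 + 1557376)/92) = √(-7734 + (1/92)*1557377) = √(-7734 + 1557377/92) = √(845849/92) = √19454527/46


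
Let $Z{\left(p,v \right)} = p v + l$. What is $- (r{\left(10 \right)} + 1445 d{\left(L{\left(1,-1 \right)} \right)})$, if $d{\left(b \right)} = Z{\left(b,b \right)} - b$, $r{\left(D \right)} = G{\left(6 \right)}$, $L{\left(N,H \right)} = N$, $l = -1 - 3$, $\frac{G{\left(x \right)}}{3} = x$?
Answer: $5762$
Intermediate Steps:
$G{\left(x \right)} = 3 x$
$l = -4$ ($l = -1 - 3 = -4$)
$r{\left(D \right)} = 18$ ($r{\left(D \right)} = 3 \cdot 6 = 18$)
$Z{\left(p,v \right)} = -4 + p v$ ($Z{\left(p,v \right)} = p v - 4 = -4 + p v$)
$d{\left(b \right)} = -4 + b^{2} - b$ ($d{\left(b \right)} = \left(-4 + b b\right) - b = \left(-4 + b^{2}\right) - b = -4 + b^{2} - b$)
$- (r{\left(10 \right)} + 1445 d{\left(L{\left(1,-1 \right)} \right)}) = - (18 + 1445 \left(-4 + 1^{2} - 1\right)) = - (18 + 1445 \left(-4 + 1 - 1\right)) = - (18 + 1445 \left(-4\right)) = - (18 - 5780) = \left(-1\right) \left(-5762\right) = 5762$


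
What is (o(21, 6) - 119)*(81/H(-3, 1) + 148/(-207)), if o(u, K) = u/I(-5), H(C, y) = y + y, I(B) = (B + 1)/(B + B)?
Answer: -2190643/828 ≈ -2645.7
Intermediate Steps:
I(B) = (1 + B)/(2*B) (I(B) = (1 + B)/((2*B)) = (1 + B)*(1/(2*B)) = (1 + B)/(2*B))
H(C, y) = 2*y
o(u, K) = 5*u/2 (o(u, K) = u/(((½)*(1 - 5)/(-5))) = u/(((½)*(-⅕)*(-4))) = u/(⅖) = u*(5/2) = 5*u/2)
(o(21, 6) - 119)*(81/H(-3, 1) + 148/(-207)) = ((5/2)*21 - 119)*(81/((2*1)) + 148/(-207)) = (105/2 - 119)*(81/2 + 148*(-1/207)) = -133*(81*(½) - 148/207)/2 = -133*(81/2 - 148/207)/2 = -133/2*16471/414 = -2190643/828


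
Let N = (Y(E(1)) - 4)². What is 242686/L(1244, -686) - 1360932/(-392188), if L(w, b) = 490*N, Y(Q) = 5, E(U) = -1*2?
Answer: 11980674206/24021515 ≈ 498.75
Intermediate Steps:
E(U) = -2
N = 1 (N = (5 - 4)² = 1² = 1)
L(w, b) = 490 (L(w, b) = 490*1 = 490)
242686/L(1244, -686) - 1360932/(-392188) = 242686/490 - 1360932/(-392188) = 242686*(1/490) - 1360932*(-1/392188) = 121343/245 + 340233/98047 = 11980674206/24021515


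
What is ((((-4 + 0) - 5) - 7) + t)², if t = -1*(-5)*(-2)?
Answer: 676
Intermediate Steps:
t = -10 (t = 5*(-2) = -10)
((((-4 + 0) - 5) - 7) + t)² = ((((-4 + 0) - 5) - 7) - 10)² = (((-4 - 5) - 7) - 10)² = ((-9 - 7) - 10)² = (-16 - 10)² = (-26)² = 676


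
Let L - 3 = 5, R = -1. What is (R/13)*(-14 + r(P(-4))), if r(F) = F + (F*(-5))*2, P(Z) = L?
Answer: 86/13 ≈ 6.6154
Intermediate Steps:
L = 8 (L = 3 + 5 = 8)
P(Z) = 8
r(F) = -9*F (r(F) = F - 5*F*2 = F - 10*F = -9*F)
(R/13)*(-14 + r(P(-4))) = (-1/13)*(-14 - 9*8) = (-1*1/13)*(-14 - 72) = -1/13*(-86) = 86/13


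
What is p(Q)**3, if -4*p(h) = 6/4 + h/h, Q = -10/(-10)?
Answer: -125/512 ≈ -0.24414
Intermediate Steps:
Q = 1 (Q = -10*(-1/10) = 1)
p(h) = -5/8 (p(h) = -(6/4 + h/h)/4 = -(6*(1/4) + 1)/4 = -(3/2 + 1)/4 = -1/4*5/2 = -5/8)
p(Q)**3 = (-5/8)**3 = -125/512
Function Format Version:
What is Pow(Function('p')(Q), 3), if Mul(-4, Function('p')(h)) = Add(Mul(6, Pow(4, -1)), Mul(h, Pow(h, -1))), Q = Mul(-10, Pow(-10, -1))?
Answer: Rational(-125, 512) ≈ -0.24414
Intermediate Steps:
Q = 1 (Q = Mul(-10, Rational(-1, 10)) = 1)
Function('p')(h) = Rational(-5, 8) (Function('p')(h) = Mul(Rational(-1, 4), Add(Mul(6, Pow(4, -1)), Mul(h, Pow(h, -1)))) = Mul(Rational(-1, 4), Add(Mul(6, Rational(1, 4)), 1)) = Mul(Rational(-1, 4), Add(Rational(3, 2), 1)) = Mul(Rational(-1, 4), Rational(5, 2)) = Rational(-5, 8))
Pow(Function('p')(Q), 3) = Pow(Rational(-5, 8), 3) = Rational(-125, 512)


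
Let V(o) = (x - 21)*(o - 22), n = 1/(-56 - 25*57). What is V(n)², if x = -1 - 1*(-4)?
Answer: 41269922500/263169 ≈ 1.5682e+5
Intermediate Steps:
x = 3 (x = -1 + 4 = 3)
n = -1/4617 (n = (1/57)/(-81) = -1/81*1/57 = -1/4617 ≈ -0.00021659)
V(o) = 396 - 18*o (V(o) = (3 - 21)*(o - 22) = -18*(-22 + o) = 396 - 18*o)
V(n)² = (396 - 18*(-1/4617))² = (396 + 2/513)² = (203150/513)² = 41269922500/263169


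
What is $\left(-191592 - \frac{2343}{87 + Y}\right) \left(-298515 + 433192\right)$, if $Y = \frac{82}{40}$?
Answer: $- \frac{45961517695524}{1781} \approx -2.5807 \cdot 10^{10}$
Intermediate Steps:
$Y = \frac{41}{20}$ ($Y = 82 \cdot \frac{1}{40} = \frac{41}{20} \approx 2.05$)
$\left(-191592 - \frac{2343}{87 + Y}\right) \left(-298515 + 433192\right) = \left(-191592 - \frac{2343}{87 + \frac{41}{20}}\right) \left(-298515 + 433192\right) = \left(-191592 - \frac{2343}{\frac{1781}{20}}\right) 134677 = \left(-191592 - \frac{46860}{1781}\right) 134677 = \left(- \frac{341272212}{1781}\right) 134677 = - \frac{45961517695524}{1781}$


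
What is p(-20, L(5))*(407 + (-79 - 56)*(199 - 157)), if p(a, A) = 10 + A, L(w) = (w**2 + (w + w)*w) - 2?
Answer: -436829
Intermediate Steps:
L(w) = -2 + 3*w**2 (L(w) = (w**2 + (2*w)*w) - 2 = (w**2 + 2*w**2) - 2 = 3*w**2 - 2 = -2 + 3*w**2)
p(-20, L(5))*(407 + (-79 - 56)*(199 - 157)) = (10 + (-2 + 3*5**2))*(407 + (-79 - 56)*(199 - 157)) = (10 + (-2 + 3*25))*(407 - 135*42) = (10 + (-2 + 75))*(407 - 5670) = (10 + 73)*(-5263) = 83*(-5263) = -436829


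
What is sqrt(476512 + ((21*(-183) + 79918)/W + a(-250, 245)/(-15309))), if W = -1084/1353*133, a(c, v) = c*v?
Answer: sqrt(16221769120284993447)/5838966 ≈ 689.78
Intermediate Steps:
W = -144172/1353 (W = -1084*1/1353*133 = -1084/1353*133 = -144172/1353 ≈ -106.56)
sqrt(476512 + ((21*(-183) + 79918)/W + a(-250, 245)/(-15309))) = sqrt(476512 + ((21*(-183) + 79918)/(-144172/1353) - 250*245/(-15309))) = sqrt(476512 + ((-3843 + 79918)*(-1353/144172) - 61250*(-1/15309))) = sqrt(476512 + (76075*(-1353/144172) + 8750/2187)) = sqrt(476512 + (-102929475/144172 + 8750/2187)) = sqrt(476512 - 223845256825/315304164) = sqrt(150022372539143/315304164) = sqrt(16221769120284993447)/5838966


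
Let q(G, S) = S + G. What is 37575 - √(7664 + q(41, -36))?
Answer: 37575 - √7669 ≈ 37487.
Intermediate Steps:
q(G, S) = G + S
37575 - √(7664 + q(41, -36)) = 37575 - √(7664 + (41 - 36)) = 37575 - √(7664 + 5) = 37575 - √7669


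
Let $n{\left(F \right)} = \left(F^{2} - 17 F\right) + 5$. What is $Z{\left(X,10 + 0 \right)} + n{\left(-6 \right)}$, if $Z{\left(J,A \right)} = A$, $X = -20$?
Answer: $153$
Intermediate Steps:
$n{\left(F \right)} = 5 + F^{2} - 17 F$
$Z{\left(X,10 + 0 \right)} + n{\left(-6 \right)} = \left(10 + 0\right) + \left(5 + \left(-6\right)^{2} - -102\right) = 10 + \left(5 + 36 + 102\right) = 10 + 143 = 153$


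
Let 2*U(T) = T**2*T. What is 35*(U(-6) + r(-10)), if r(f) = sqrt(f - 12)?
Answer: -3780 + 35*I*sqrt(22) ≈ -3780.0 + 164.16*I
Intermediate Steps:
r(f) = sqrt(-12 + f)
U(T) = T**3/2 (U(T) = (T**2*T)/2 = T**3/2)
35*(U(-6) + r(-10)) = 35*((1/2)*(-6)**3 + sqrt(-12 - 10)) = 35*((1/2)*(-216) + sqrt(-22)) = 35*(-108 + I*sqrt(22)) = -3780 + 35*I*sqrt(22)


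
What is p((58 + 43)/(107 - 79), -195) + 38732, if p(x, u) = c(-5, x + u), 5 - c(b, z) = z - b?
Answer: 1089855/28 ≈ 38923.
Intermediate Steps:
c(b, z) = 5 + b - z (c(b, z) = 5 - (z - b) = 5 + (b - z) = 5 + b - z)
p(x, u) = -u - x (p(x, u) = 5 - 5 - (x + u) = 5 - 5 - (u + x) = 5 - 5 + (-u - x) = -u - x)
p((58 + 43)/(107 - 79), -195) + 38732 = (-1*(-195) - (58 + 43)/(107 - 79)) + 38732 = (195 - 101/28) + 38732 = 5359/28 + 38732 = 1089855/28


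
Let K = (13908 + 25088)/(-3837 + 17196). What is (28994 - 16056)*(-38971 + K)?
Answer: -6735194084234/13359 ≈ -5.0417e+8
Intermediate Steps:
K = 38996/13359 ≈ 2.9191
(28994 - 16056)*(-38971 + K) = (28994 - 16056)*(-38971 + 38996/13359) = 12938*(-520574593/13359) = -6735194084234/13359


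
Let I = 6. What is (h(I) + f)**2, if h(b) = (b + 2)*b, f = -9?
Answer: 1521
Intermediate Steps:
h(b) = b*(2 + b) (h(b) = (2 + b)*b = b*(2 + b))
(h(I) + f)**2 = (6*(2 + 6) - 9)**2 = (6*8 - 9)**2 = (48 - 9)**2 = 39**2 = 1521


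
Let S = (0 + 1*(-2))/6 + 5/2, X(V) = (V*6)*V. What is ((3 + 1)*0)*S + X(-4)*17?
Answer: 1632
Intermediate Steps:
X(V) = 6*V² (X(V) = (6*V)*V = 6*V²)
S = 13/6 (S = (0 - 2)*(⅙) + 5*(½) = -2*⅙ + 5/2 = -⅓ + 5/2 = 13/6 ≈ 2.1667)
((3 + 1)*0)*S + X(-4)*17 = ((3 + 1)*0)*(13/6) + (6*(-4)²)*17 = (4*0)*(13/6) + (6*16)*17 = 0*(13/6) + 96*17 = 0 + 1632 = 1632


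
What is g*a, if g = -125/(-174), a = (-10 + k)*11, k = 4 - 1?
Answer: -9625/174 ≈ -55.316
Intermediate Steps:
k = 3
a = -77 (a = (-10 + 3)*11 = -7*11 = -77)
g = 125/174 (g = -125*(-1/174) = 125/174 ≈ 0.71839)
g*a = (125/174)*(-77) = -9625/174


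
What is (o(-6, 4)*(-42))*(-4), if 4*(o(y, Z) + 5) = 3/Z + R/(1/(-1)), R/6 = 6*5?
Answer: -16737/2 ≈ -8368.5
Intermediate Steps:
R = 180 (R = 6*(6*5) = 6*30 = 180)
o(y, Z) = -50 + 3/(4*Z) (o(y, Z) = -5 + (3/Z + 180/(1/(-1)))/4 = -5 + (3/Z + 180/(-1))/4 = -5 + (3/Z + 180*(-1))/4 = -5 + (3/Z - 180)/4 = -5 + (-180 + 3/Z)/4 = -5 + (-45 + 3/(4*Z)) = -50 + 3/(4*Z))
(o(-6, 4)*(-42))*(-4) = ((-50 + (3/4)/4)*(-42))*(-4) = ((-50 + (3/4)*(1/4))*(-42))*(-4) = ((-50 + 3/16)*(-42))*(-4) = -797/16*(-42)*(-4) = (16737/8)*(-4) = -16737/2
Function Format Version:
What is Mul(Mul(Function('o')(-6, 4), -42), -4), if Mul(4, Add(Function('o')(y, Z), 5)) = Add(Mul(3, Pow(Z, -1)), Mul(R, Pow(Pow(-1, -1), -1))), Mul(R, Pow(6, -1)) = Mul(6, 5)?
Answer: Rational(-16737, 2) ≈ -8368.5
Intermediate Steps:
R = 180 (R = Mul(6, Mul(6, 5)) = Mul(6, 30) = 180)
Function('o')(y, Z) = Add(-50, Mul(Rational(3, 4), Pow(Z, -1))) (Function('o')(y, Z) = Add(-5, Mul(Rational(1, 4), Add(Mul(3, Pow(Z, -1)), Mul(180, Pow(Pow(-1, -1), -1))))) = Add(-5, Mul(Rational(1, 4), Add(Mul(3, Pow(Z, -1)), Mul(180, Pow(-1, -1))))) = Add(-5, Mul(Rational(1, 4), Add(Mul(3, Pow(Z, -1)), Mul(180, -1)))) = Add(-5, Mul(Rational(1, 4), Add(Mul(3, Pow(Z, -1)), -180))) = Add(-5, Mul(Rational(1, 4), Add(-180, Mul(3, Pow(Z, -1))))) = Add(-5, Add(-45, Mul(Rational(3, 4), Pow(Z, -1)))) = Add(-50, Mul(Rational(3, 4), Pow(Z, -1))))
Mul(Mul(Function('o')(-6, 4), -42), -4) = Mul(Mul(Add(-50, Mul(Rational(3, 4), Pow(4, -1))), -42), -4) = Mul(Mul(Add(-50, Mul(Rational(3, 4), Rational(1, 4))), -42), -4) = Mul(Mul(Add(-50, Rational(3, 16)), -42), -4) = Mul(Mul(Rational(-797, 16), -42), -4) = Mul(Rational(16737, 8), -4) = Rational(-16737, 2)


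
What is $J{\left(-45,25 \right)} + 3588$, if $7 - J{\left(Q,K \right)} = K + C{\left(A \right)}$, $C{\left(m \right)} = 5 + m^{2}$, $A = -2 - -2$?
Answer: $3565$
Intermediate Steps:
$A = 0$ ($A = -2 + 2 = 0$)
$J{\left(Q,K \right)} = 2 - K$ ($J{\left(Q,K \right)} = 7 - \left(K + \left(5 + 0^{2}\right)\right) = 7 - \left(K + \left(5 + 0\right)\right) = 7 - \left(K + 5\right) = 7 - \left(5 + K\right) = 2 - K$)
$J{\left(-45,25 \right)} + 3588 = \left(2 - 25\right) + 3588 = -23 + 3588 = 3565$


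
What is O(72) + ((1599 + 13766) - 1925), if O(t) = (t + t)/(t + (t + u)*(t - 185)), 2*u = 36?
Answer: 7539832/561 ≈ 13440.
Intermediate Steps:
u = 18 (u = (½)*36 = 18)
O(t) = 2*t/(t + (-185 + t)*(18 + t)) (O(t) = (t + t)/(t + (t + 18)*(t - 185)) = (2*t)/(t + (18 + t)*(-185 + t)) = (2*t)/(t + (-185 + t)*(18 + t)) = 2*t/(t + (-185 + t)*(18 + t)))
O(72) + ((1599 + 13766) - 1925) = 2*72/(-3330 + 72² - 166*72) + ((1599 + 13766) - 1925) = 2*72/(-3330 + 5184 - 11952) + (15365 - 1925) = 2*72/(-10098) + 13440 = 2*72*(-1/10098) + 13440 = -8/561 + 13440 = 7539832/561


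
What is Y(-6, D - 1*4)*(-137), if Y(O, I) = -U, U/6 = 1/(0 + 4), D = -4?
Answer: 411/2 ≈ 205.50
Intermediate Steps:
U = 3/2 (U = 6/(0 + 4) = 6/4 = 6*(¼) = 3/2 ≈ 1.5000)
Y(O, I) = -3/2 (Y(O, I) = -1*3/2 = -3/2)
Y(-6, D - 1*4)*(-137) = -3/2*(-137) = 411/2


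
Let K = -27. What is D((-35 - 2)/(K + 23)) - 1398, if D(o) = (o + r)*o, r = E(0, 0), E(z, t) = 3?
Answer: -20555/16 ≈ -1284.7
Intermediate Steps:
r = 3
D(o) = o*(3 + o) (D(o) = (o + 3)*o = (3 + o)*o = o*(3 + o))
D((-35 - 2)/(K + 23)) - 1398 = ((-35 - 2)/(-27 + 23))*(3 + (-35 - 2)/(-27 + 23)) - 1398 = (-37/(-4))*(3 - 37/(-4)) - 1398 = (-37*(-¼))*(3 - 37*(-¼)) - 1398 = 37*(3 + 37/4)/4 - 1398 = (37/4)*(49/4) - 1398 = 1813/16 - 1398 = -20555/16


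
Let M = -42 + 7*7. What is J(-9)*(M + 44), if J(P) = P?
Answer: -459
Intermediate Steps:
M = 7 (M = -42 + 49 = 7)
J(-9)*(M + 44) = -9*(7 + 44) = -9*51 = -459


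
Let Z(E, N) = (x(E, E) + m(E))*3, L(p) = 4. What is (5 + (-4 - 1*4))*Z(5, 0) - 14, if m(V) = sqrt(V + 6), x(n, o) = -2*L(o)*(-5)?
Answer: -374 - 9*sqrt(11) ≈ -403.85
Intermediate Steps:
x(n, o) = 40 (x(n, o) = -2*4*(-5) = -8*(-5) = 40)
m(V) = sqrt(6 + V)
Z(E, N) = 120 + 3*sqrt(6 + E) (Z(E, N) = (40 + sqrt(6 + E))*3 = 120 + 3*sqrt(6 + E))
(5 + (-4 - 1*4))*Z(5, 0) - 14 = (5 + (-4 - 1*4))*(120 + 3*sqrt(6 + 5)) - 14 = (5 + (-4 - 4))*(120 + 3*sqrt(11)) - 14 = (5 - 8)*(120 + 3*sqrt(11)) - 14 = -3*(120 + 3*sqrt(11)) - 14 = (-360 - 9*sqrt(11)) - 14 = -374 - 9*sqrt(11)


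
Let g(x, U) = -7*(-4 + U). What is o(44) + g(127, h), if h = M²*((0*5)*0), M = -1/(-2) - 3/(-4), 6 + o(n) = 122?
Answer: 144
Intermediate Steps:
o(n) = 116 (o(n) = -6 + 122 = 116)
M = 5/4 (M = -1*(-½) - 3*(-¼) = ½ + ¾ = 5/4 ≈ 1.2500)
h = 0 (h = (5/4)²*((0*5)*0) = 25*(0*0)/16 = (25/16)*0 = 0)
g(x, U) = 28 - 7*U
o(44) + g(127, h) = 116 + (28 - 7*0) = 116 + (28 + 0) = 116 + 28 = 144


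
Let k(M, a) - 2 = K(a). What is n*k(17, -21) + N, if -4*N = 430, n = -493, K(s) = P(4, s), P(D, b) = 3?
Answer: -5145/2 ≈ -2572.5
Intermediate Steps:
K(s) = 3
k(M, a) = 5 (k(M, a) = 2 + 3 = 5)
N = -215/2 (N = -¼*430 = -215/2 ≈ -107.50)
n*k(17, -21) + N = -493*5 - 215/2 = -2465 - 215/2 = -5145/2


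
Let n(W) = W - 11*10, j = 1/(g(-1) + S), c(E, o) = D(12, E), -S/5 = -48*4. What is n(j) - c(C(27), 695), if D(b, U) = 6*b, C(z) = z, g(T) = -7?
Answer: -173445/953 ≈ -182.00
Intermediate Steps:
S = 960 (S = -(-240)*4 = -5*(-192) = 960)
c(E, o) = 72 (c(E, o) = 6*12 = 72)
j = 1/953 (j = 1/(-7 + 960) = 1/953 ≈ 0.0010493)
n(W) = -110 + W (n(W) = W - 110 = -110 + W)
n(j) - c(C(27), 695) = (-110 + 1/953) - 1*72 = -104829/953 - 72 = -173445/953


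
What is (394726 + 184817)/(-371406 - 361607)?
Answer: -579543/733013 ≈ -0.79063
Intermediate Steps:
(394726 + 184817)/(-371406 - 361607) = 579543/(-733013) = 579543*(-1/733013) = -579543/733013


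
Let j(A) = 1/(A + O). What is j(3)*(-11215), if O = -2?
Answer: -11215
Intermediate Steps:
j(A) = 1/(-2 + A) (j(A) = 1/(A - 2) = 1/(-2 + A))
j(3)*(-11215) = -11215/(-2 + 3) = -11215/1 = 1*(-11215) = -11215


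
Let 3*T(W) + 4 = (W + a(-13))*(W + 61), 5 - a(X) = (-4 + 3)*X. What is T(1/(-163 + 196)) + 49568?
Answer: 161404618/3267 ≈ 49405.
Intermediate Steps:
a(X) = 5 + X (a(X) = 5 - (-4 + 3)*X = 5 - (-1)*X = 5 + X)
T(W) = -4/3 + (-8 + W)*(61 + W)/3 (T(W) = -4/3 + ((W + (5 - 13))*(W + 61))/3 = -4/3 + ((W - 8)*(61 + W))/3 = -4/3 + ((-8 + W)*(61 + W))/3 = -4/3 + (-8 + W)*(61 + W)/3)
T(1/(-163 + 196)) + 49568 = (-164 + (1/(-163 + 196))²/3 + 53/(3*(-163 + 196))) + 49568 = (-164 + (1/33)²/3 + (53/3)/33) + 49568 = (-164 + (1/33)²/3 + (53/3)*(1/33)) + 49568 = (-164 + (⅓)*(1/1089) + 53/99) + 49568 = (-164 + 1/3267 + 53/99) + 49568 = -534038/3267 + 49568 = 161404618/3267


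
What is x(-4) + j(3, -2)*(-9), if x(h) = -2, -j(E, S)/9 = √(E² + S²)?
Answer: -2 + 81*√13 ≈ 290.05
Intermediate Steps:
j(E, S) = -9*√(E² + S²)
x(-4) + j(3, -2)*(-9) = -2 - 9*√(3² + (-2)²)*(-9) = -2 - 9*√(9 + 4)*(-9) = -2 - 9*√13*(-9) = -2 + 81*√13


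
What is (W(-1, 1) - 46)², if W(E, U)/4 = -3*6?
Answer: 13924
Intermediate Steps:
W(E, U) = -72 (W(E, U) = 4*(-3*6) = 4*(-18) = -72)
(W(-1, 1) - 46)² = (-72 - 46)² = (-118)² = 13924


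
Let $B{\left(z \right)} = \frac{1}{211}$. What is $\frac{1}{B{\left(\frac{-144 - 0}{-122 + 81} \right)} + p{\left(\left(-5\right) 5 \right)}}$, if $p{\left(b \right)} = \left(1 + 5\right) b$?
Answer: $- \frac{211}{31649} \approx -0.0066669$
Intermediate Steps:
$p{\left(b \right)} = 6 b$
$B{\left(z \right)} = \frac{1}{211}$
$\frac{1}{B{\left(\frac{-144 - 0}{-122 + 81} \right)} + p{\left(\left(-5\right) 5 \right)}} = \frac{1}{\frac{1}{211} + 6 \left(\left(-5\right) 5\right)} = \frac{1}{\frac{1}{211} + 6 \left(-25\right)} = \frac{1}{\frac{1}{211} - 150} = \frac{1}{- \frac{31649}{211}} = - \frac{211}{31649}$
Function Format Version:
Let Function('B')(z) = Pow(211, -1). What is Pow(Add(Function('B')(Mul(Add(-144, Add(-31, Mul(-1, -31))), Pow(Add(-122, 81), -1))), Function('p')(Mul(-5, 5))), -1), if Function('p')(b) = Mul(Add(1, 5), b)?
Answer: Rational(-211, 31649) ≈ -0.0066669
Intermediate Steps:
Function('p')(b) = Mul(6, b)
Function('B')(z) = Rational(1, 211)
Pow(Add(Function('B')(Mul(Add(-144, Add(-31, Mul(-1, -31))), Pow(Add(-122, 81), -1))), Function('p')(Mul(-5, 5))), -1) = Pow(Add(Rational(1, 211), Mul(6, Mul(-5, 5))), -1) = Pow(Add(Rational(1, 211), Mul(6, -25)), -1) = Pow(Add(Rational(1, 211), -150), -1) = Pow(Rational(-31649, 211), -1) = Rational(-211, 31649)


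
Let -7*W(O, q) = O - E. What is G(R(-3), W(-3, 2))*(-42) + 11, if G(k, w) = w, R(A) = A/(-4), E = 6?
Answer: -43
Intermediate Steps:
R(A) = -A/4 (R(A) = A*(-¼) = -A/4)
W(O, q) = 6/7 - O/7 (W(O, q) = -(O - 1*6)/7 = -(O - 6)/7 = -(-6 + O)/7 = 6/7 - O/7)
G(R(-3), W(-3, 2))*(-42) + 11 = (6/7 - ⅐*(-3))*(-42) + 11 = (6/7 + 3/7)*(-42) + 11 = (9/7)*(-42) + 11 = -54 + 11 = -43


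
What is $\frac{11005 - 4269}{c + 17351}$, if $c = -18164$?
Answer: $- \frac{6736}{813} \approx -8.2854$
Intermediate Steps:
$\frac{11005 - 4269}{c + 17351} = \frac{11005 - 4269}{-18164 + 17351} = \frac{6736}{-813} = 6736 \left(- \frac{1}{813}\right) = - \frac{6736}{813}$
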